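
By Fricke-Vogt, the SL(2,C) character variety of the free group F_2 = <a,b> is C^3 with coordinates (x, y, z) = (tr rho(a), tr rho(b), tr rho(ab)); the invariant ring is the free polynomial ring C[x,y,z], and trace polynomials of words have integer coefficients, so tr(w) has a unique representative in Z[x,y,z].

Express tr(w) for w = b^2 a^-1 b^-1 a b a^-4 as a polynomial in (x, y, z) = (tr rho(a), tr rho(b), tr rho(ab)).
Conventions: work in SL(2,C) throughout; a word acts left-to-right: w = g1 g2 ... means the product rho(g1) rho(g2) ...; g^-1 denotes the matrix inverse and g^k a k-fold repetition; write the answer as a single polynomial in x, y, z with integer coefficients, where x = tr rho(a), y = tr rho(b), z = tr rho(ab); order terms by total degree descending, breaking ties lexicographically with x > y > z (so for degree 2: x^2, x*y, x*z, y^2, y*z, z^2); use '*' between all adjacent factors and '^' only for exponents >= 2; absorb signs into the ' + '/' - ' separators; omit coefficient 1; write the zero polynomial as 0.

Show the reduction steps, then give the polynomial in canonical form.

-x^5*y^3*z + x^6*y^2 + x^4*y^4 + 2*x^4*y^2*z^2 + 2*x^3*y^3*z - x^3*y*z^3 - x^6 - 7*x^4*y^2 - x^4*z^2 - 3*x^2*y^4 - 5*x^2*y^2*z^2 + 2*x^3*y*z + x*y^3*z + 2*x*y*z^3 + 6*x^4 + 13*x^2*y^2 + 3*x^2*z^2 + y^4 + y^2*z^2 - 5*x*y*z - 9*x^2 - 4*y^2 - z^2 + 2

reduce: trace(b a b) = trace(b) * trace(a b) - trace(a)  (reduce the b square) = y*z - x
trace(b a b a) = trace(b a) * trace(b a) - trace(1)  (split on b) = z^2 - 2
reduce: trace(b a b a^-1) = trace(b a b) * trace(a) - trace(b a b a)  (eliminate a^-1) = x*y*z - x^2 - z^2 + 2
trace(a^-1 b a b a^-1) = trace(b a b a^-1) * trace(a) - trace(b a b)  (eliminate a^-1) = x^2*y*z - x^3 - x*z^2 - y*z + 3*x
trace(a^-2 b a b a^-1) = trace(a^-1 b a b a^-1) * trace(a) - trace(a^-1 b a b)  (eliminate a^-1) = x^3*y*z - x^4 - x^2*z^2 - 2*x*y*z + 4*x^2 + z^2 - 2
trace(a b a^-4 b) = trace(a^-2 b a b a^-1) * trace(a) - trace(a^-2 b a b)  (eliminate a^-1) = x^4*y*z - x^5 - x^3*z^2 - 3*x^2*y*z + 5*x^3 + 2*x*z^2 + y*z - 5*x
reduce: trace(a^2 b) = trace(a) * trace(b a) - trace(b)  (reduce the a square) = x*z - y
trace(a^2) = trace(a) * trace(a) - trace(1)  (reduce the a square) = x^2 - 2
trace(b a^2 b) = trace(b) * trace(a^2 b) - trace(a^2)  (reduce the b square) = x*y*z - x^2 - y^2 + 2
so trace(b^2 a^2 b) = trace(b) * trace(b a^2 b) - trace(b a^2)  (reduce the b square) = x*y^2*z - x^2*y - y^3 - x*z + 3*y
reduce: trace(b a b^2 a) = trace(b) * trace(a b a b) - trace(a b a)  (reduce the b square) = y*z^2 - x*z - y
reduce: trace(b a b^2) = trace(b) * trace(b a b) - trace(b a)  (reduce the b square) = y^2*z - x*y - z
trace(b^2 a^2 b a) = trace(a) * trace(b a b^2 a) - trace(b a b^2)  (reduce the a square) = x*y*z^2 - x^2*z - y^2*z + z
trace(b^2 a^2 b a^-1) = trace(b^2 a^2 b) * trace(a) - trace(b^2 a^2 b a)  (eliminate a^-1) = x^2*y^2*z - x^3*y - x*y^3 - x*y*z^2 + y^2*z + 3*x*y - z
trace(a b a^-2 b^2 a) = trace(b^2 a^2 b a^-1) * trace(a) - trace(b^2 a^2 b)  (eliminate a^-1) = x^3*y^2*z - x^4*y - x^2*y^3 - x^2*y*z^2 + 4*x^2*y + y^3 - 3*y
trace(b^2 a b a b) = trace(b) * trace(a b a b^2) - trace(a b a b)  (reduce the b square) = y^2*z^2 - x*y*z - y^2 - z^2 + 2
trace(a b a b a b) = trace(a b) * trace(a b a b) - trace(a^-1 b^-1)  (split on a) = z^3 - 3*z
reduce: trace(a b a b a) = trace(a) * trace(b a b a) - trace(b a b)  (reduce the a square) = x*z^2 - y*z - x
trace(b^2 a b a b a) = trace(b) * trace(a b a b a b) - trace(a b a b a)  (reduce the b square) = y*z^3 - x*z^2 - 2*y*z + x
trace(b^2 a b a b a^-1) = trace(b^2 a b a b) * trace(a) - trace(b^2 a b a b a)  (eliminate a^-1) = x*y^2*z^2 - x^2*y*z - y*z^3 - x*y^2 + 2*y*z + x
reduce: trace(a b a^-2 b^2 a b) = trace(b^2 a b a b a^-1) * trace(a) - trace(b^2 a b a b)  (eliminate a^-1) = x^2*y^2*z^2 - x^3*y*z - x*y*z^3 - x^2*y^2 - y^2*z^2 + 3*x*y*z + x^2 + y^2 + z^2 - 2
trace(a^-2 b^2 a b^-1 a b) = trace(a b a^-2 b^2 a) * trace(b) - trace(a b a^-2 b^2 a b)  (eliminate b^-1) = x^3*y^3*z - x^4*y^2 - x^2*y^4 - 2*x^2*y^2*z^2 + x^3*y*z + x*y*z^3 + 5*x^2*y^2 + y^4 + y^2*z^2 - 3*x*y*z - x^2 - 4*y^2 - z^2 + 2
reduce: trace(b^2 a b^-1 a b) = trace(a b^3 a) * trace(b) - trace(a b^3 a b)  (eliminate b^-1) = x*y^3*z - x^2*y^2 - y^4 - y^2*z^2 + 4*y^2 + z^2 - 2
trace(b^2 a b^-1 a b a) = trace(a b a b^2 a) * trace(b) - trace(a b a b^2 a b)  (eliminate b^-1) = x*y^2*z^2 - x^2*y*z - y^3*z - y*z^3 + x*z^2 + 3*y*z - x
trace(a^-1 b^2 a b^-1 a b) = trace(b^2 a b^-1 a b) * trace(a) - trace(b^2 a b^-1 a b a)  (eliminate a^-1) = x^2*y^3*z - x^3*y^2 - x*y^4 - 2*x*y^2*z^2 + x^2*y*z + y^3*z + y*z^3 + 4*x*y^2 - 3*y*z - x
reduce: trace(a^-3 b^2 a b^-1 a b) = trace(a^-2 b^2 a b^-1 a b) * trace(a) - trace(a^-2 b^2 a b^-1 a b a)  (eliminate a^-1) = x^4*y^3*z - x^5*y^2 - x^3*y^4 - 2*x^3*y^2*z^2 + x^4*y*z - x^2*y^3*z + x^2*y*z^3 + 6*x^3*y^2 + 2*x*y^4 + 3*x*y^2*z^2 - 4*x^2*y*z - y^3*z - y*z^3 - x^3 - 8*x*y^2 - x*z^2 + 3*y*z + 3*x
trace(b^-1 a b a^-4 b^2 a) = trace(a^-3 b^2 a b^-1 a b) * trace(a) - trace(a^-3 b^2 a b^-1 a b a)  (eliminate a^-1) = x^5*y^3*z - x^6*y^2 - x^4*y^4 - 2*x^4*y^2*z^2 + x^5*y*z - 2*x^3*y^3*z + x^3*y*z^3 + 7*x^4*y^2 + 3*x^2*y^4 + 5*x^2*y^2*z^2 - 5*x^3*y*z - x*y^3*z - 2*x*y*z^3 - x^4 - 13*x^2*y^2 - x^2*z^2 - y^4 - y^2*z^2 + 6*x*y*z + 4*x^2 + 4*y^2 + z^2 - 2
trace(b^2 a^-1 b^-1 a b a^-4) = trace(b^-1 a b a^-4 b^2) * trace(a) - trace(b^-1 a b a^-4 b^2 a)  (eliminate a^-1) = -x^5*y^3*z + x^6*y^2 + x^4*y^4 + 2*x^4*y^2*z^2 + 2*x^3*y^3*z - x^3*y*z^3 - x^6 - 7*x^4*y^2 - x^4*z^2 - 3*x^2*y^4 - 5*x^2*y^2*z^2 + 2*x^3*y*z + x*y^3*z + 2*x*y*z^3 + 6*x^4 + 13*x^2*y^2 + 3*x^2*z^2 + y^4 + y^2*z^2 - 5*x*y*z - 9*x^2 - 4*y^2 - z^2 + 2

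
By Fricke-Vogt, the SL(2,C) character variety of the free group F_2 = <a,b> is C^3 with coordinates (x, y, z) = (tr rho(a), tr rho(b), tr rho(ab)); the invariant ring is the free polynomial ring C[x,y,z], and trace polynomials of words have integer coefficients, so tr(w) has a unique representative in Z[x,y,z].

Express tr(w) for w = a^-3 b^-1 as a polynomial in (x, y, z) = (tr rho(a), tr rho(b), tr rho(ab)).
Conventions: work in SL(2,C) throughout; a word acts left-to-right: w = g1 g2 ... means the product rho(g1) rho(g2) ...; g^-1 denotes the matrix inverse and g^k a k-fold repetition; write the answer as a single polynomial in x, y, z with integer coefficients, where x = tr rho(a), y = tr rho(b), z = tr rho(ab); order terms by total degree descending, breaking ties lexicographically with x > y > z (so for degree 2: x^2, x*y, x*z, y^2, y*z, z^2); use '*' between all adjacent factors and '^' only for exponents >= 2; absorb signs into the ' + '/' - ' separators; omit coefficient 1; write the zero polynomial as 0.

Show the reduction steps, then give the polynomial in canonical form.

x^2*z - x*y - z

so tr(a^-1) = tr(a) = x
tr(a^-2) = tr(a^-1)*tr(a) - tr(1)   [inverse elimination on a] = x^2 - 2
so tr(a^-3) = tr(a^-2)*tr(a) - tr(a^-1)   [inverse elimination on a] = x^3 - 3*x
reduce: tr(a^-1 b) = tr(b)*tr(a) - tr(b a)   [inverse elimination on a] = x*y - z
so tr(a^-1 b a^-1) = tr(a^-1 b)*tr(a) - tr(a^-1 b a)   [inverse elimination on a] = x^2*y - x*z - y
tr(a^-3 b) = tr(a^-1 b a^-1)*tr(a) - tr(a^-1 b)   [inverse elimination on a] = x^3*y - x^2*z - 2*x*y + z
tr(a^-3 b^-1) = tr(a^-3)*tr(b) - tr(a^-3 b)   [inverse elimination on b] = x^2*z - x*y - z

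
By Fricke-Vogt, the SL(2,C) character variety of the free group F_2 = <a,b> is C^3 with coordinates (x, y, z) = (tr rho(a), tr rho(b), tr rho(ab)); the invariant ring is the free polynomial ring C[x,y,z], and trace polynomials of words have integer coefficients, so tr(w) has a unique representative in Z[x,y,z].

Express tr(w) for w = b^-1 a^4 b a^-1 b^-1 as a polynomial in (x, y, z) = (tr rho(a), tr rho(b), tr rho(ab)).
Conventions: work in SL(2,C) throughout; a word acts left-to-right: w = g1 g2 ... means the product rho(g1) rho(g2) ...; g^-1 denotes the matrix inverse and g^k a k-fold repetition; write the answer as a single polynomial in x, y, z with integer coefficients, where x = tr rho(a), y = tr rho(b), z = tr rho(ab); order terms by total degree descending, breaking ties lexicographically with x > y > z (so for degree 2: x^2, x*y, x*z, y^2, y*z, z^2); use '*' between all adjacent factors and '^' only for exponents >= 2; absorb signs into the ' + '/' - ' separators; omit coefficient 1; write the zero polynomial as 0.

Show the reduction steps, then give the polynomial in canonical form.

next, trace(a^2) = trace(a) * trace(a) - trace(1) = x^2 - 2
trace(a^3) = trace(a) * trace(a^2) - trace(a) = x^3 - 3*x
trace(a^4) = trace(a) * trace(a^3) - trace(a^2) = x^4 - 4*x^2 + 2
trace(a b a) = trace(a) * trace(b a) - trace(b) = x*z - y
and trace(a b a^2) = trace(a) * trace(a b a) - trace(a b) = x^2*z - x*y - z
trace(a^4 b) = trace(a) * trace(a b a^2) - trace(a b a) = x^3*z - x^2*y - 2*x*z + y
trace(b^-1 a^4) = trace(a^4) * trace(b) - trace(a^4 b) = x^4*y - x^3*z - 3*x^2*y + 2*x*z + y
and trace(a^4 b a) = trace(a) * trace(a^3 b a) - trace(a^3 b) = x^4*z - x^3*y - 3*x^2*z + 2*x*y + z
trace(b a b a) = trace(b a) * trace(b a) - trace(1)   [split at repeated b] = z^2 - 2
next, trace(b a b) = trace(b) * trace(a b) - trace(a) = y*z - x
trace(a b a b a) = trace(a) * trace(b a b a) - trace(b a b) = x*z^2 - y*z - x
trace(a^2 b a b a) = trace(a) * trace(a b a b a) - trace(a b a b) = x^2*z^2 - x*y*z - x^2 - z^2 + 2
and trace(a^4 b a b) = trace(a) * trace(a^2 b a b a) - trace(a^2 b a b) = x^3*z^2 - x^2*y*z - x^3 - 2*x*z^2 + y*z + 3*x
trace(a^4 b a b^-1) = trace(a^4 b a) * trace(b) - trace(a^4 b a b) = x^4*y*z - x^3*y^2 - x^3*z^2 - 2*x^2*y*z + x^3 + 2*x*y^2 + 2*x*z^2 - 3*x
next, trace(b^-2 a^4 b a) = trace(a^4 b a b^-1) * trace(b) - trace(a^4 b a) = x^4*y^2*z - x^3*y^3 - x^3*y*z^2 - x^4*z - 2*x^2*y^2*z + 2*x^3*y + 2*x*y^3 + 2*x*y*z^2 + 3*x^2*z - 5*x*y - z
trace(b^-1 a^4 b a^-1 b^-1) = trace(b^-2 a^4 b) * trace(a) - trace(b^-2 a^4 b a) = -x^4*y^2*z + x^5*y + x^3*y^3 + x^3*y*z^2 + 2*x^2*y^2*z - 5*x^3*y - 2*x*y^3 - 2*x*y*z^2 - x^2*z + 6*x*y + z

-x^4*y^2*z + x^5*y + x^3*y^3 + x^3*y*z^2 + 2*x^2*y^2*z - 5*x^3*y - 2*x*y^3 - 2*x*y*z^2 - x^2*z + 6*x*y + z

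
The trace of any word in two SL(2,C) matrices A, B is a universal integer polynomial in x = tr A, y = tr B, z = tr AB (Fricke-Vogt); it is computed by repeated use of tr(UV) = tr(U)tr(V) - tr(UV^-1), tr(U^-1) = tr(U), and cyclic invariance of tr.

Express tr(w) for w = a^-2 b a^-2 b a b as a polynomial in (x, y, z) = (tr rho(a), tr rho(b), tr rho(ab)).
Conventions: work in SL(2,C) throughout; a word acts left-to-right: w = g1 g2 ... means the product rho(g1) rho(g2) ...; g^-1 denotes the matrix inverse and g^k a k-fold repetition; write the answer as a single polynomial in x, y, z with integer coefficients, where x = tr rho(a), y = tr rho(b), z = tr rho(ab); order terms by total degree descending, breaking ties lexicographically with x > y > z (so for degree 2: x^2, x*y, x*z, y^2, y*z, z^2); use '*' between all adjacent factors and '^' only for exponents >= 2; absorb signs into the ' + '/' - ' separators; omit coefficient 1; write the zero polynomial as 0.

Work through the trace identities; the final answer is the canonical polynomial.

trace(a b^2) = trace(b) * trace(a b) - trace(a) = y*z - x
apply: trace(b a b^2) = trace(b) * trace(a b^2) - trace(a b) = y^2*z - x*y - z
apply: trace(a b a b) = trace(a b) * trace(a b) - trace(1)   [split at repeated a] = z^2 - 2
trace(a b a) = trace(a) * trace(b a) - trace(b) = x*z - y
use: trace(b a b^2 a) = trace(b) * trace(a b a b) - trace(a b a) = y*z^2 - x*z - y
apply: trace(b a^-1 b a b) = trace(b a b^2) * trace(a) - trace(b a b^2 a) = x*y^2*z - x^2*y - y*z^2 + y
use: trace(b a b a b a) = trace(b a) * trace(b a b a) - trace(b^-1 a^-1)   [split at repeated b] = z^3 - 3*z
trace(b a^-1 b a b a) = trace(b a b a b) * trace(a) - trace(b a b a b a) = x*y*z^2 - x^2*z - z^3 - x*y + 3*z
apply: trace(a^-1 b a b a^-1 b) = trace(b a^-1 b a b) * trace(a) - trace(b a^-1 b a b a) = x^2*y^2*z - x^3*y - 2*x*y*z^2 + x^2*z + z^3 + 2*x*y - 3*z
trace(b a b a^-1 b) = trace(b^2 a b) * trace(a) - trace(b^2 a b a) = x*y^2*z - x^2*y - y*z^2 + y
trace(a^-1 b a^-2 b a b) = trace(a^-1 b a b a^-1 b) * trace(a) - trace(a^-1 b a b a^-1 b a) = x^3*y^2*z - x^4*y - 2*x^2*y*z^2 + x^3*z - x*y^2*z + x*z^3 + 3*x^2*y + y*z^2 - 3*x*z - y
trace(b a^-2 b a b) = trace(a^-1 b a b^2) * trace(a) - trace(a^-1 b a b^2 a) = x^2*y^2*z - x^3*y - x*y*z^2 - y^2*z + 2*x*y + z
use: trace(a^-2 b a^-2 b a b) = trace(a^-1 b a^-2 b a b) * trace(a) - trace(a^-1 b a^-2 b a b a) = x^4*y^2*z - x^5*y - 2*x^3*y*z^2 + x^4*z - 2*x^2*y^2*z + x^2*z^3 + 4*x^3*y + 2*x*y*z^2 - 3*x^2*z + y^2*z - 3*x*y - z

x^4*y^2*z - x^5*y - 2*x^3*y*z^2 + x^4*z - 2*x^2*y^2*z + x^2*z^3 + 4*x^3*y + 2*x*y*z^2 - 3*x^2*z + y^2*z - 3*x*y - z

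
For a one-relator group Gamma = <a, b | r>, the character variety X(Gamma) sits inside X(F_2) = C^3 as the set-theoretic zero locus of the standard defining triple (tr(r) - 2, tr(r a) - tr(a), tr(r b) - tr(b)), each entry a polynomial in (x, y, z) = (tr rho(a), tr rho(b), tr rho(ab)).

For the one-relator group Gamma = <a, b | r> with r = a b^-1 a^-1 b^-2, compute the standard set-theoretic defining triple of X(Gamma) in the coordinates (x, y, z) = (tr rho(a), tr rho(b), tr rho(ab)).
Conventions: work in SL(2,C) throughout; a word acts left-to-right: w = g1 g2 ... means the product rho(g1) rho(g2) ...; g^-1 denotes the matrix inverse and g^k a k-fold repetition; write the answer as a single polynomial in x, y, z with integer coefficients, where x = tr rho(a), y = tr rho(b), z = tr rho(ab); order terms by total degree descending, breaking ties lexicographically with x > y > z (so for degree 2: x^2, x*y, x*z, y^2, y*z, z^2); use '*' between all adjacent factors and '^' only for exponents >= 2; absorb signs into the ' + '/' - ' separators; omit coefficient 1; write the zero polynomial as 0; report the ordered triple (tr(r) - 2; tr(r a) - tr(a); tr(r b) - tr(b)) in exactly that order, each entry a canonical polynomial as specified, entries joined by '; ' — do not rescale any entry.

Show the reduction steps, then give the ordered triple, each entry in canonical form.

x*y^2*z - x^2*y - y*z^2 + y - 2; x^2*y^2*z - x^3*y - x*y*z^2 - y^2*z + 2*x*y - x + z; x*y*z - x^2 - z^2 - y + 2

trace(b^-1) = trace(b) = y
trace(b a b) = trace(b)*trace(a b) - trace(a) = y*z - x
trace(b a b a) = trace(a b)*trace(a b) - trace(1) = z^2 - 2
trace(a^-1 b a b) = trace(b a b)*trace(a) - trace(b a b a) = x*y*z - x^2 - z^2 + 2
trace(a b^-1 a^-1 b) = trace(a^-1 b a)*trace(b) - trace(a^-1 b a b) = -x*y*z + x^2 + y^2 + z^2 - 2
trace(a b^-1 a^-1 b^-1) = trace(a b^-1 a^-1)*trace(b) - trace(a b^-1 a^-1 b) = x*y*z - x^2 - z^2 + 2
trace(a b^-1 a^-1 b^-2) = trace(a b^-1 a^-1 b^-1)*trace(b) - trace(a b^-1 a^-1) = x*y^2*z - x^2*y - y*z^2 + y
trace(b^-1 a) = trace(a)*trace(b) - trace(a b) = x*y - z
trace(a^2) = trace(a)*trace(a) - trace(1) = x^2 - 2
trace(a b a) = trace(a)*trace(b a) - trace(b) = x*z - y
trace(a^2 b a) = trace(a)*trace(a b a) - trace(a b) = x^2*z - x*y - z
trace(a^2 b a b) = trace(a)*trace(b a b a) - trace(b a b) = x*z^2 - y*z - x
trace(b^-1 a^2 b a) = trace(a^2 b a)*trace(b) - trace(a^2 b a b) = x^2*y*z - x*y^2 - x*z^2 + x
trace(a^-1 b^-1 a^2 b) = trace(b^-1 a^2 b)*trace(a) - trace(b^-1 a^2 b a) = -x^2*y*z + x^3 + x*y^2 + x*z^2 - 3*x
trace(b^-1 a^2 b^-1 a^-1) = trace(a^-1 b^-1 a^2)*trace(b) - trace(a^-1 b^-1 a^2 b) = x^2*y*z - x^3 - x*z^2 - y*z + 3*x
trace(a b^-1 a^-1 b^-2 a) = trace(b^-1 a^2 b^-1 a^-1)*trace(b) - trace(b^-1 a^2 b^-1 a^-1 b) = x^2*y^2*z - x^3*y - x*y*z^2 - y^2*z + 2*x*y + z
assemble the triple (trace(r) - 2; trace(r a) - x; trace(r b) - y)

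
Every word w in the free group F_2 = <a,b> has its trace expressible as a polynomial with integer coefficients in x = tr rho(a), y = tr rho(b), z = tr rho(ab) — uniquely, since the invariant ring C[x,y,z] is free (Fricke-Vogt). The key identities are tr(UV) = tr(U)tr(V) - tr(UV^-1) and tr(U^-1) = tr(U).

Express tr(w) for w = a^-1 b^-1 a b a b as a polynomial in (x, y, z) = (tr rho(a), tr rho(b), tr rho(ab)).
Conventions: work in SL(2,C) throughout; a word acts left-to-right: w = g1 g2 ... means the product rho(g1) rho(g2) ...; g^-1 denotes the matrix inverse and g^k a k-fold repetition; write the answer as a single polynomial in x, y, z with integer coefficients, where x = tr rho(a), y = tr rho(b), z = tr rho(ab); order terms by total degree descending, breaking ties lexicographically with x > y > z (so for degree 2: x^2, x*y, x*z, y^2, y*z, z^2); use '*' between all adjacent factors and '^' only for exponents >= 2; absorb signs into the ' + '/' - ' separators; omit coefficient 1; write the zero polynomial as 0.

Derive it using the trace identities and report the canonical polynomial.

-x*y*z^2 + x^2*z + y^2*z + z^3 - 3*z

trace(b a b) = trace(b) * trace(a b) - trace(a)  (reduce the b square) = y*z - x
trace(a b a b) = trace(b a) * trace(b a) - trace(1)  (split on b) = z^2 - 2
trace(a b a) = trace(a) * trace(b a) - trace(b)  (reduce the a square) = x*z - y
trace(b a b a b) = trace(b) * trace(a b a b) - trace(a b a)  (reduce the b square) = y*z^2 - x*z - y
trace(b a b a b a) = trace(a b) * trace(a b a b) - trace(a^-1 b^-1)  (split on a) = z^3 - 3*z
trace(a b a b a^-1 b) = trace(b a b a b) * trace(a) - trace(b a b a b a)  (eliminate a^-1) = x*y*z^2 - x^2*z - z^3 - x*y + 3*z
trace(a^-1 b^-1 a b a b) = trace(a b a b a^-1) * trace(b) - trace(a b a b a^-1 b)  (eliminate b^-1) = -x*y*z^2 + x^2*z + y^2*z + z^3 - 3*z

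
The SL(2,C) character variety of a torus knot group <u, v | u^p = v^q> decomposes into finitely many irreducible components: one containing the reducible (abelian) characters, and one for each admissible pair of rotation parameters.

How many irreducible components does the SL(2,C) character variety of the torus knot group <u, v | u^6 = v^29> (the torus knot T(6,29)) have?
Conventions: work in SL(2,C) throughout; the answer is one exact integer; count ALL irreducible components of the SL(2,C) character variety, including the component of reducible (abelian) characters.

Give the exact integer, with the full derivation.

71

For T(6,29): irreducibility forces the central element u^6 = v^29 to one of +I, -I.
On an irreducible component, tr(u) is locked at 2*cos(pi*alpha/6) for some alpha in 1..5, and tr(v) at 2*cos(pi*beta/29) for some beta in 1..28.
u^6 = (-1)^alpha I and v^29 = (-1)^beta I must agree, so alpha and beta have equal parity.
Counting: 3 odd alphas x 14 odd betas + 2 even alphas x 14 even betas = 42 + 28 = 70.
That is 70 components of irreducible characters, and with the reducible (abelian) component the total is 71.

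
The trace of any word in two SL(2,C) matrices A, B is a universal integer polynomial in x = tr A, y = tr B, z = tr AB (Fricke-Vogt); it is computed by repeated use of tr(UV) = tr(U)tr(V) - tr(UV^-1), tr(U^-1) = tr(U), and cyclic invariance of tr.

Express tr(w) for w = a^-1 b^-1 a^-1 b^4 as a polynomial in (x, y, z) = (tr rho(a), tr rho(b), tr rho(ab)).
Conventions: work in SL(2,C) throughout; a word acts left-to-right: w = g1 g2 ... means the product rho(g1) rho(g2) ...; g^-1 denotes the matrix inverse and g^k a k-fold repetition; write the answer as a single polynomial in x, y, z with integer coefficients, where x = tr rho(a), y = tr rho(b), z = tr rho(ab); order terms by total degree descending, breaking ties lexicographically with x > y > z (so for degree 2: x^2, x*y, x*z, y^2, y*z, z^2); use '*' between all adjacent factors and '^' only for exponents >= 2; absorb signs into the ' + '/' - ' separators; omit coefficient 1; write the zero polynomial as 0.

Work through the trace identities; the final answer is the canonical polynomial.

x*y^4*z - y^5 - y^3*z^2 - 3*x*y^2*z + 5*y^3 + 2*y*z^2 + x*z - 5*y

trace(b^2) = trace(b) * trace(b) - trace(1)   [square of b] = y^2 - 2
trace(b^3) = trace(b) * trace(b^2) - trace(b)   [square of b] = y^3 - 3*y
trace(b^4) = trace(b) * trace(b^3) - trace(b^2)   [square of b] = y^4 - 4*y^2 + 2
trace(a b^2) = trace(b) * trace(a b) - trace(a)   [square of b] = y*z - x
trace(b a b^2) = trace(b) * trace(a b^2) - trace(a b)   [square of b] = y^2*z - x*y - z
trace(b^4 a) = trace(b) * trace(b a b^2) - trace(b a b)   [square of b] = y^3*z - x*y^2 - 2*y*z + x
trace(a^-1 b^4) = trace(b^4) * trace(a) - trace(b^4 a)   [inverse elimination on a] = x*y^4 - y^3*z - 3*x*y^2 + 2*y*z + x
trace(a^-1 b^4 a^-1) = trace(a^-1 b^4) * trace(a) - trace(a^-1 b^4 a)   [inverse elimination on a] = x^2*y^4 - x*y^3*z - 3*x^2*y^2 - y^4 + 2*x*y*z + x^2 + 4*y^2 - 2
trace(b^5) = trace(b) * trace(b^4) - trace(b^3)   [square of b] = y^5 - 5*y^3 + 5*y
trace(b^5 a) = trace(b) * trace(b^3 a b) - trace(b^3 a)   [square of b] = y^4*z - x*y^3 - 3*y^2*z + 2*x*y + z
trace(b^4 a^-1 b) = trace(b^5) * trace(a) - trace(b^5 a)   [inverse elimination on a] = x*y^5 - y^4*z - 4*x*y^3 + 3*y^2*z + 3*x*y - z
trace(a b a b) = trace(a b) * trace(a b) - trace(1)   [split at a repeated a] = z^2 - 2
trace(a b a) = trace(a) * trace(b a) - trace(b)   [square of a] = x*z - y
trace(a b a b^2) = trace(b) * trace(a b a b) - trace(a b a)   [square of b] = y*z^2 - x*z - y
trace(b a b a b^2) = trace(b) * trace(a b a b^2) - trace(a b a b)   [square of b] = y^2*z^2 - x*y*z - y^2 - z^2 + 2
trace(b a b^4 a) = trace(b) * trace(b a b a b^2) - trace(b a b a b)   [square of b] = y^3*z^2 - x*y^2*z - y^3 - 2*y*z^2 + x*z + 3*y
trace(b^4 a^-1 b a) = trace(b a b^4) * trace(a) - trace(b a b^4 a)   [inverse elimination on a] = x*y^4*z - x^2*y^3 - y^3*z^2 - 2*x*y^2*z + 2*x^2*y + y^3 + 2*y*z^2 - 3*y
trace(a^-1 b^4 a^-1 b) = trace(b^4 a^-1 b) * trace(a) - trace(b^4 a^-1 b a)   [inverse elimination on a] = x^2*y^5 - 2*x*y^4*z - 3*x^2*y^3 + y^3*z^2 + 5*x*y^2*z + x^2*y - y^3 - 2*y*z^2 - x*z + 3*y
trace(a^-1 b^-1 a^-1 b^4) = trace(a^-1 b^4 a^-1) * trace(b) - trace(a^-1 b^4 a^-1 b)   [inverse elimination on b] = x*y^4*z - y^5 - y^3*z^2 - 3*x*y^2*z + 5*y^3 + 2*y*z^2 + x*z - 5*y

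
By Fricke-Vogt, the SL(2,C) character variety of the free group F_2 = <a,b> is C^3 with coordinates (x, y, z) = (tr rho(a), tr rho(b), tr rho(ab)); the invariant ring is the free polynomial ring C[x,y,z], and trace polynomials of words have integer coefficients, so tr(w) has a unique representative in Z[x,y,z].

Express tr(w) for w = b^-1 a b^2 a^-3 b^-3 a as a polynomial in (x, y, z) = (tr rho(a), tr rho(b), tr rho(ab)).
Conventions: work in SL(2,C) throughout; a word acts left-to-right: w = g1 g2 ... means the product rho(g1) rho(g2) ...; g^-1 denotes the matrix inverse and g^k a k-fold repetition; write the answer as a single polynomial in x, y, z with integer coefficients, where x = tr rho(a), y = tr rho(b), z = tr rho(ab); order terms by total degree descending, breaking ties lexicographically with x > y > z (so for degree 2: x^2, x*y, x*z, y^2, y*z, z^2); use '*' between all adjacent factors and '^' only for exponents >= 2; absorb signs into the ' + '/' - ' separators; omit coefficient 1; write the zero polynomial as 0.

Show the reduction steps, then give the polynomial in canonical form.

trace(a b^2) = trace(b)*trace(a b) - trace(a)   [square of b] = y*z - x
trace(b^3 a) = trace(b)*trace(b a b) - trace(b a)   [square of b] = y^2*z - x*y - z
reduce: trace(b^2) = trace(b)*trace(b) - trace(1)   [square of b] = y^2 - 2
so trace(b^3) = trace(b)*trace(b^2) - trace(b)   [square of b] = y^3 - 3*y
reduce: trace(b a^2 b^2) = trace(a)*trace(b^3 a) - trace(b^3)   [square of a] = x*y^2*z - x^2*y - y^3 - x*z + 3*y
reduce: trace(b a b a) = trace(a b)*trace(a b) - trace(1)   [split at a repeated a] = z^2 - 2
trace(a b a^2 b) = trace(a)*trace(b a b a) - trace(b a b)   [square of a] = x*z^2 - y*z - x
reduce: trace(a b a) = trace(a)*trace(b a) - trace(b)   [square of a] = x*z - y
so trace(a b a^2) = trace(a)*trace(a b a) - trace(a b)   [square of a] = x^2*z - x*y - z
trace(b a^2 b^2 a) = trace(b)*trace(a b a^2 b) - trace(a b a^2)   [square of b] = x*y*z^2 - x^2*z - y^2*z + z
so trace(a^2 b^2 a^-1 b) = trace(b a^2 b^2)*trace(a) - trace(b a^2 b^2 a)   [inverse elimination on a] = x^2*y^2*z - x^3*y - x*y^3 - x*y*z^2 + y^2*z + 3*x*y - z
reduce: trace(a^-1 b^-1 a^2 b^2) = trace(a^2 b^2 a^-1)*trace(b) - trace(a^2 b^2 a^-1 b)   [inverse elimination on b] = -x^2*y^2*z + x^3*y + x*y^3 + x*y*z^2 - 4*x*y + z
trace(b^-1 a^2 b^2 a^-2) = trace(a^-1 b^-1 a^2 b^2)*trace(a) - trace(a^-1 b^-1 a^2 b^2 a)   [inverse elimination on a] = -x^3*y^2*z + x^4*y + x^2*y^3 + x^2*y*z^2 - 4*x^2*y + y
reduce: trace(b^-2 a^2 b^2 a^-2) = trace(b^-1 a^2 b^2 a^-2)*trace(b) - trace(b^-1 a^2 b^2 a^-2 b)   [inverse elimination on b] = -x^3*y^3*z + x^4*y^2 + x^2*y^4 + x^2*y^2*z^2 - 4*x^2*y^2 + 2
trace(a^-1 b^-3 a^2 b^2 a^-1) = trace(b^-2 a^2 b^2 a^-2)*trace(b) - trace(b^-2 a^2 b^2 a^-2 b)   [inverse elimination on b] = -x^3*y^4*z + x^4*y^3 + x^2*y^5 + x^2*y^3*z^2 + x^3*y^2*z - x^4*y - 5*x^2*y^3 - x^2*y*z^2 + 4*x^2*y + y
so trace(a^2) = trace(a)*trace(a) - trace(1)   [square of a] = x^2 - 2
so trace(b^-1 a^2) = trace(a^2)*trace(b) - trace(a^2 b)   [inverse elimination on b] = x^2*y - x*z - y
trace(b^2 a^2) = trace(a)*trace(b^2 a) - trace(b^2)   [square of a] = x*y*z - x^2 - y^2 + 2
trace(a^2 b^2 a) = trace(a)*trace(b^2 a^2) - trace(b^2 a)   [square of a] = x^2*y*z - x^3 - x*y^2 - y*z + 3*x
reduce: trace(a^2 b^2 a b^-1) = trace(a^2 b^2 a)*trace(b) - trace(a^2 b^2 a b)   [inverse elimination on b] = x^2*y^2*z - x^3*y - x*y^3 - x*y*z^2 + x^2*z + 3*x*y - z
so trace(b^-1 a^2 b^2 a b^-1) = trace(a^2 b^2 a b^-1)*trace(b) - trace(a^2 b^2 a)   [inverse elimination on b] = x^2*y^3*z - x^3*y^2 - x*y^4 - x*y^2*z^2 + x^3 + 4*x*y^2 - 3*x
reduce: trace(b^-3 a^2 b^2 a) = trace(b^-1 a^2 b^2 a b^-1)*trace(b) - trace(b^-1 a^2 b^2 a)   [inverse elimination on b] = x^2*y^4*z - x^3*y^3 - x*y^5 - x*y^3*z^2 - x^2*y^2*z + 2*x^3*y + 5*x*y^3 + x*y*z^2 - x^2*z - 6*x*y + z
trace(a^-1 b^-3 a^2 b^2) = trace(b^-3 a^2 b^2)*trace(a) - trace(b^-3 a^2 b^2 a)   [inverse elimination on a] = -x^2*y^4*z + x^3*y^3 + x*y^5 + x*y^3*z^2 + x^2*y^2*z - x^3*y - 5*x*y^3 - x*y*z^2 + 5*x*y - z
reduce: trace(a b^2 a^-3 b^-3 a) = trace(a^-1 b^-3 a^2 b^2 a^-1)*trace(a) - trace(a^-1 b^-3 a^2 b^2)   [inverse elimination on a] = -x^4*y^4*z + x^5*y^3 + x^3*y^5 + x^3*y^3*z^2 + x^4*y^2*z + x^2*y^4*z - x^5*y - 6*x^3*y^3 - x^3*y*z^2 - x*y^5 - x*y^3*z^2 - x^2*y^2*z + 5*x^3*y + 5*x*y^3 + x*y*z^2 - 4*x*y + z
reduce: trace(b a b^2 a) = trace(b)*trace(a b a b) - trace(a b a)   [square of b] = y*z^2 - x*z - y
reduce: trace(b a b^2 a^-1) = trace(b a b^2)*trace(a) - trace(b a b^2 a)   [inverse elimination on a] = x*y^2*z - x^2*y - y*z^2 + y
trace(b a b a b^2) = trace(b)*trace(a b a b^2) - trace(a b a b)   [square of b] = y^2*z^2 - x*y*z - y^2 - z^2 + 2
reduce: trace(a b a b a b) = trace(a b a b)*trace(a b) - trace(b a)   [split at a repeated a] = z^3 - 3*z
so trace(b a b a b^2 a) = trace(b)*trace(a b a b a b) - trace(a b a b a)   [square of b] = y*z^3 - x*z^2 - 2*y*z + x
reduce: trace(b a b a b^2 a^-1) = trace(b a b a b^2)*trace(a) - trace(b a b a b^2 a)   [inverse elimination on a] = x*y^2*z^2 - x^2*y*z - y*z^3 - x*y^2 + 2*y*z + x
so trace(a b a b^2 a^-2 b) = trace(b a b a b^2 a^-1)*trace(a) - trace(b a b a b^2)   [inverse elimination on a] = x^2*y^2*z^2 - x^3*y*z - x*y*z^3 - x^2*y^2 - y^2*z^2 + 3*x*y*z + x^2 + y^2 + z^2 - 2
so trace(a^-2 b^-1 a b a b^2) = trace(a b a b^2 a^-2)*trace(b) - trace(a b a b^2 a^-2 b)   [inverse elimination on b] = -x^2*y^2*z^2 + x^3*y*z + x*y^3*z + x*y*z^3 - 3*x*y*z - x^2 - z^2 + 2
trace(a b a b^2 a) = trace(b)*trace(a^2 b a b) - trace(a^2 b a)   [square of b] = x*y*z^2 - x^2*z - y^2*z + z
reduce: trace(b^-1 a b a b^2 a) = trace(a b a b^2 a)*trace(b) - trace(a b a b^2 a b)   [inverse elimination on b] = x*y^2*z^2 - x^2*y*z - y^3*z - y*z^3 + x*z^2 + 3*y*z - x
so trace(a^-1 b^-1 a b a b^2) = trace(b^-1 a b a b^2)*trace(a) - trace(b^-1 a b a b^2 a)   [inverse elimination on a] = -x*y^2*z^2 + x^2*y*z + y^3*z + y*z^3 - 3*y*z - x
trace(a b a b^2 a^-3 b^-1) = trace(a^-2 b^-1 a b a b^2)*trace(a) - trace(a^-2 b^-1 a b a b^2 a)   [inverse elimination on a] = -x^3*y^2*z^2 + x^4*y*z + x^2*y^3*z + x^2*y*z^3 + x*y^2*z^2 - 4*x^2*y*z - y^3*z - y*z^3 - x^3 - x*z^2 + 3*y*z + 3*x
trace(b a b^2 a^-2) = trace(a^-1 b a b^2)*trace(a) - trace(a^-1 b a b^2 a)   [inverse elimination on a] = x^2*y^2*z - x^3*y - x*y*z^2 - y^2*z + 2*x*y + z
reduce: trace(b^-2 a b a b^2 a^-3) = trace(a b a b^2 a^-3 b^-1)*trace(b) - trace(a b a b^2 a^-3)   [inverse elimination on b] = -x^3*y^3*z^2 + x^4*y^2*z + x^2*y^4*z + x^2*y^2*z^3 + x*y^3*z^2 - 5*x^2*y^2*z - y^4*z - y^2*z^3 + 4*y^2*z + x*y - z
so trace(a b^2 a^-3 b^-3 a b) = trace(b^-2 a b a b^2 a^-3)*trace(b) - trace(b^-2 a b a b^2 a^-3 b)   [inverse elimination on b] = -x^3*y^4*z^2 + x^4*y^3*z + x^2*y^5*z + x^2*y^3*z^3 + x^3*y^2*z^2 + x*y^4*z^2 - x^4*y*z - 6*x^2*y^3*z - x^2*y*z^3 - y^5*z - y^3*z^3 - x*y^2*z^2 + 4*x^2*y*z + 5*y^3*z + y*z^3 + x^3 + x*y^2 + x*z^2 - 4*y*z - 3*x
reduce: trace(b^-1 a b^2 a^-3 b^-3 a) = trace(a b^2 a^-3 b^-3 a)*trace(b) - trace(a b^2 a^-3 b^-3 a b)   [inverse elimination on b] = -x^4*y^5*z + x^5*y^4 + x^3*y^6 + 2*x^3*y^4*z^2 - x^2*y^3*z^3 - x^5*y^2 - 6*x^3*y^4 - 2*x^3*y^2*z^2 - x*y^6 - 2*x*y^4*z^2 + x^4*y*z + 5*x^2*y^3*z + x^2*y*z^3 + y^5*z + y^3*z^3 + 5*x^3*y^2 + 5*x*y^4 + 2*x*y^2*z^2 - 4*x^2*y*z - 5*y^3*z - y*z^3 - x^3 - 5*x*y^2 - x*z^2 + 5*y*z + 3*x

-x^4*y^5*z + x^5*y^4 + x^3*y^6 + 2*x^3*y^4*z^2 - x^2*y^3*z^3 - x^5*y^2 - 6*x^3*y^4 - 2*x^3*y^2*z^2 - x*y^6 - 2*x*y^4*z^2 + x^4*y*z + 5*x^2*y^3*z + x^2*y*z^3 + y^5*z + y^3*z^3 + 5*x^3*y^2 + 5*x*y^4 + 2*x*y^2*z^2 - 4*x^2*y*z - 5*y^3*z - y*z^3 - x^3 - 5*x*y^2 - x*z^2 + 5*y*z + 3*x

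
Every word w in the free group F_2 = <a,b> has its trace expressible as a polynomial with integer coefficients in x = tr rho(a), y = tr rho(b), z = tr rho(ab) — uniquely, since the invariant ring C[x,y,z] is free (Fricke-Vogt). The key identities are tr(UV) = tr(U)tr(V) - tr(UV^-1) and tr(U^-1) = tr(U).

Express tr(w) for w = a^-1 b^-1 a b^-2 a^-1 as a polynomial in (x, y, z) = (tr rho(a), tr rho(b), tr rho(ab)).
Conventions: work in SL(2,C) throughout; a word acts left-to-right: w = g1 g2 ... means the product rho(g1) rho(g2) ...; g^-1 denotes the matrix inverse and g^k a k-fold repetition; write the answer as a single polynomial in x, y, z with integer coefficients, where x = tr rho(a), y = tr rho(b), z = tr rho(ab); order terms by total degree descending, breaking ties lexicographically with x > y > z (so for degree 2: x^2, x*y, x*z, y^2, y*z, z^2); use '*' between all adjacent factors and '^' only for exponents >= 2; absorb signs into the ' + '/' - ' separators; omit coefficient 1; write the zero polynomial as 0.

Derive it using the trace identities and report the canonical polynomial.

tr(a b^-1) = tr(a)*tr(b) - tr(a b)   [inverse elimination on b] = x*y - z
reduce: tr(a b^-2) = tr(a b^-1)*tr(b) - tr(a)   [inverse elimination on b] = x*y^2 - y*z - x
so tr(b^-1 a b^-2) = tr(a b^-2)*tr(b) - tr(a b^-1)   [inverse elimination on b] = x*y^3 - y^2*z - 2*x*y + z
reduce: tr(a^2) = tr(a)*tr(a) - tr(1)   [square of a] = x^2 - 2
so tr(a^2 b) = tr(a)*tr(b a) - tr(b)   [square of a] = x*z - y
tr(a^2 b^-1) = tr(a^2)*tr(b) - tr(a^2 b)   [inverse elimination on b] = x^2*y - x*z - y
reduce: tr(a b^-2 a) = tr(a^2 b^-1)*tr(b) - tr(a^2)   [inverse elimination on b] = x^2*y^2 - x*y*z - x^2 - y^2 + 2
tr(a b a b) = tr(b a)*tr(b a) - tr(1)   [split at a repeated b] = z^2 - 2
so tr(b^-1 a b a) = tr(a b a)*tr(b) - tr(a b a b)   [inverse elimination on b] = x*y*z - y^2 - z^2 + 2
so tr(a b^-2 a b) = tr(b^-1 a b a)*tr(b) - tr(b^-1 a b a b)   [inverse elimination on b] = x*y^2*z - y^3 - y*z^2 - x*z + 3*y
so tr(b^-1 a b^-2 a) = tr(a b^-2 a)*tr(b) - tr(a b^-2 a b)   [inverse elimination on b] = x^2*y^3 - 2*x*y^2*z - x^2*y + y*z^2 + x*z - y
tr(b^-1 a b^-2 a^-1) = tr(b^-1 a b^-2)*tr(a) - tr(b^-1 a b^-2 a)   [inverse elimination on a] = x*y^2*z - x^2*y - y*z^2 + y
so tr(a^-1 b^-1 a b^-2 a^-1) = tr(b^-1 a b^-2 a^-1)*tr(a) - tr(b^-1 a b^-2)   [inverse elimination on a] = x^2*y^2*z - x^3*y - x*y^3 - x*y*z^2 + y^2*z + 3*x*y - z

x^2*y^2*z - x^3*y - x*y^3 - x*y*z^2 + y^2*z + 3*x*y - z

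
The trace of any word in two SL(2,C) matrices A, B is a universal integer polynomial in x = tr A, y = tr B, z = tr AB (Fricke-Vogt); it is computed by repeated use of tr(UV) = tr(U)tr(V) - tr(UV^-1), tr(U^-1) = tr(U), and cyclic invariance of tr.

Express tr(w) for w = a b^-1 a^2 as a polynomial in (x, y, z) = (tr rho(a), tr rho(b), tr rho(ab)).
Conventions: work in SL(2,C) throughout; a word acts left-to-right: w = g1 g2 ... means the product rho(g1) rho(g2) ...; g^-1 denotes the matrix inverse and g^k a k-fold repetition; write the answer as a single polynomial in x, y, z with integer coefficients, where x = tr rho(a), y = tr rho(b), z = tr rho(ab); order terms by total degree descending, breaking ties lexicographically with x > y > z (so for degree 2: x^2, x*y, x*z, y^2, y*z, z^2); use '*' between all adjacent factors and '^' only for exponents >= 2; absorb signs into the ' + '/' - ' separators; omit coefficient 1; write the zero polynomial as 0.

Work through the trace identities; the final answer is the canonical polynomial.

tr(a^2) = tr(a) * tr(a) - tr(1)   [square of a] = x^2 - 2
tr(a^3) = tr(a) * tr(a^2) - tr(a)   [square of a] = x^3 - 3*x
tr(a b a) = tr(a) * tr(b a) - tr(b)   [square of a] = x*z - y
tr(a^3 b) = tr(a) * tr(a b a) - tr(a b)   [square of a] = x^2*z - x*y - z
tr(a b^-1 a^2) = tr(a^3) * tr(b) - tr(a^3 b)   [inverse elimination on b] = x^3*y - x^2*z - 2*x*y + z

x^3*y - x^2*z - 2*x*y + z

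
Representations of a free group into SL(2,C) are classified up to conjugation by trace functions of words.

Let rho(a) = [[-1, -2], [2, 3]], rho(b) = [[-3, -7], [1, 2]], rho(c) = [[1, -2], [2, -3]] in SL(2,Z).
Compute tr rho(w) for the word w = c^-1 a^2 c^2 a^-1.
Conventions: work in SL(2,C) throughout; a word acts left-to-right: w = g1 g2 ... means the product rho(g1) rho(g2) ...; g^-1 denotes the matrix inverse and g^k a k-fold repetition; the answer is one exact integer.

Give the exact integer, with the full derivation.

rho(c^-1) = [[-3, 2], [-2, 1]]
... * rho(a) = [[-1, -2], [2, 3]]  ->  [[7, 12], [4, 7]]
... * rho(a) = [[-1, -2], [2, 3]]  ->  [[17, 22], [10, 13]]
... * rho(c) = [[1, -2], [2, -3]]  ->  [[61, -100], [36, -59]]
... * rho(c) = [[1, -2], [2, -3]]  ->  [[-139, 178], [-82, 105]]
... * rho(a^-1) = [[3, 2], [-2, -1]]  ->  [[-773, -456], [-456, -269]]
tr = -773 + -269 = -1042

-1042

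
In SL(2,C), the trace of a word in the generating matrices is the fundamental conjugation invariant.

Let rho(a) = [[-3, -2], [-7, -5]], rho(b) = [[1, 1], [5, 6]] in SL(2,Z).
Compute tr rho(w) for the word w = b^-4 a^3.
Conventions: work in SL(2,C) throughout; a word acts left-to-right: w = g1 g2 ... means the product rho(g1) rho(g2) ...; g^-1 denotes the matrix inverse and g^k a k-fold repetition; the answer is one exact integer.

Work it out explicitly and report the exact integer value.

rho(b^-1) = [[6, -1], [-5, 1]]
... * rho(b^-1) = [[6, -1], [-5, 1]]  ->  [[41, -7], [-35, 6]]
... * rho(b^-1) = [[6, -1], [-5, 1]]  ->  [[281, -48], [-240, 41]]
... * rho(b^-1) = [[6, -1], [-5, 1]]  ->  [[1926, -329], [-1645, 281]]
... * rho(a) = [[-3, -2], [-7, -5]]  ->  [[-3475, -2207], [2968, 1885]]
... * rho(a) = [[-3, -2], [-7, -5]]  ->  [[25874, 17985], [-22099, -15361]]
... * rho(a) = [[-3, -2], [-7, -5]]  ->  [[-203517, -141673], [173824, 121003]]
tr = -203517 + 121003 = -82514

-82514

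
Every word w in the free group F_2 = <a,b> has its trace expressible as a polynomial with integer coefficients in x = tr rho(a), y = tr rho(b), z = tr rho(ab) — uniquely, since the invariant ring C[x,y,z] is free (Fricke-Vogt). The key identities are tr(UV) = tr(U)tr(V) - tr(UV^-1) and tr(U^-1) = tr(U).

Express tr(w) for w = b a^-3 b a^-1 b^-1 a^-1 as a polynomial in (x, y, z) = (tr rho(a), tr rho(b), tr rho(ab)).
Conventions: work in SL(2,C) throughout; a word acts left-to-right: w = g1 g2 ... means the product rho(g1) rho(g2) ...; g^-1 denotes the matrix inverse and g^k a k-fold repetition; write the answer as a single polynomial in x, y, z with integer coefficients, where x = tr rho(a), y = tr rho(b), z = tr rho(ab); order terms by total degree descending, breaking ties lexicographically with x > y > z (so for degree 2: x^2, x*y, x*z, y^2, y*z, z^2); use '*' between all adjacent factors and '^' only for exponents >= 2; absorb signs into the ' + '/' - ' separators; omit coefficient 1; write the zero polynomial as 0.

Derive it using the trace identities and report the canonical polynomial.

trace(a^-1 b) = trace(b) * trace(a) - trace(b a) = x*y - z
trace(b a^-2) = trace(a^-1 b) * trace(a) - trace(a^-1 b a) = x^2*y - x*z - y
apply: trace(b a^-3) = trace(b a^-2) * trace(a) - trace(b a^-1) = x^3*y - x^2*z - 2*x*y + z
use: trace(a^-3 b a^-1) = trace(b a^-3) * trace(a) - trace(b a^-2) = x^4*y - x^3*z - 3*x^2*y + 2*x*z + y
trace(b^2) = trace(b) * trace(b) - trace(1) = y^2 - 2
use: trace(b^2 a) = trace(b) * trace(a b) - trace(a) = y*z - x
trace(a^-1 b^2) = trace(b^2) * trace(a) - trace(b^2 a) = x*y^2 - y*z - x
apply: trace(b a^-2 b) = trace(a^-1 b^2) * trace(a) - trace(a^-1 b^2 a) = x^2*y^2 - x*y*z - x^2 - y^2 + 2
use: trace(b a b^2) = trace(b) * trace(b a b) - trace(b a) = y^2*z - x*y - z
trace(a b a b) = trace(b a) * trace(b a) - trace(1) = z^2 - 2
trace(a b a) = trace(a) * trace(b a) - trace(b) = x*z - y
trace(b a b^2 a) = trace(b) * trace(a b a b) - trace(a b a) = y*z^2 - x*z - y
trace(b a^-1 b a b) = trace(b a b^2) * trace(a) - trace(b a b^2 a) = x*y^2*z - x^2*y - y*z^2 + y
apply: trace(b a b a b a) = trace(b a) * trace(b a b a) - trace(b^-1 a^-1) = z^3 - 3*z
trace(b a^-1 b a b a) = trace(b a b a b) * trace(a) - trace(b a b a b a) = x*y*z^2 - x^2*z - z^3 - x*y + 3*z
apply: trace(a^-1 b a^-1 b a b) = trace(b a^-1 b a b) * trace(a) - trace(b a^-1 b a b a) = x^2*y^2*z - x^3*y - 2*x*y*z^2 + x^2*z + z^3 + 2*x*y - 3*z
apply: trace(a b a^-2 b a^-1 b) = trace(a^-1 b a^-1 b a b) * trace(a) - trace(a^-1 b a^-1 b a b a) = x^3*y^2*z - x^4*y - 2*x^2*y*z^2 + x^3*z - x*y^2*z + x*z^3 + 3*x^2*y + y*z^2 - 3*x*z - y
trace(a^-2 b a^-1 b^-1 a b) = trace(a b a^-2 b a^-1) * trace(b) - trace(a b a^-2 b a^-1 b) = -x^3*y^2*z + x^4*y + x^2*y^3 + 2*x^2*y*z^2 - x^3*z - x*z^3 - 4*x^2*y - y^3 - y*z^2 + 3*x*z + 3*y
trace(b a^-1 b^-1 a b) = trace(a b^2 a^-1) * trace(b) - trace(a b^2 a^-1 b) = -x*y^2*z + x^2*y + y^3 + y*z^2 - 3*y
trace(b a^-1 b^-1 a b a) = trace(a b a b a^-1) * trace(b) - trace(a b a b a^-1 b) = -x*y*z^2 + x^2*z + y^2*z + z^3 - 3*z
trace(a^-1 b a^-1 b^-1 a b) = trace(b a^-1 b^-1 a b) * trace(a) - trace(b a^-1 b^-1 a b a) = -x^2*y^2*z + x^3*y + x*y^3 + 2*x*y*z^2 - x^2*z - y^2*z - z^3 - 3*x*y + 3*z
trace(b a^-3 b a^-1 b^-1 a) = trace(a^-2 b a^-1 b^-1 a b) * trace(a) - trace(a^-2 b a^-1 b^-1 a b a) = -x^4*y^2*z + x^5*y + x^3*y^3 + 2*x^3*y*z^2 - x^4*z + x^2*y^2*z - x^2*z^3 - 5*x^3*y - 2*x*y^3 - 3*x*y*z^2 + 4*x^2*z + y^2*z + z^3 + 6*x*y - 3*z
trace(b a^-3 b a^-1 b^-1 a^-1) = trace(b a^-3 b a^-1 b^-1) * trace(a) - trace(b a^-3 b a^-1 b^-1 a) = x^4*y^2*z - x^3*y^3 - 2*x^3*y*z^2 - x^2*y^2*z + x^2*z^3 + 2*x^3*y + 2*x*y^3 + 3*x*y*z^2 - 2*x^2*z - y^2*z - z^3 - 5*x*y + 3*z

x^4*y^2*z - x^3*y^3 - 2*x^3*y*z^2 - x^2*y^2*z + x^2*z^3 + 2*x^3*y + 2*x*y^3 + 3*x*y*z^2 - 2*x^2*z - y^2*z - z^3 - 5*x*y + 3*z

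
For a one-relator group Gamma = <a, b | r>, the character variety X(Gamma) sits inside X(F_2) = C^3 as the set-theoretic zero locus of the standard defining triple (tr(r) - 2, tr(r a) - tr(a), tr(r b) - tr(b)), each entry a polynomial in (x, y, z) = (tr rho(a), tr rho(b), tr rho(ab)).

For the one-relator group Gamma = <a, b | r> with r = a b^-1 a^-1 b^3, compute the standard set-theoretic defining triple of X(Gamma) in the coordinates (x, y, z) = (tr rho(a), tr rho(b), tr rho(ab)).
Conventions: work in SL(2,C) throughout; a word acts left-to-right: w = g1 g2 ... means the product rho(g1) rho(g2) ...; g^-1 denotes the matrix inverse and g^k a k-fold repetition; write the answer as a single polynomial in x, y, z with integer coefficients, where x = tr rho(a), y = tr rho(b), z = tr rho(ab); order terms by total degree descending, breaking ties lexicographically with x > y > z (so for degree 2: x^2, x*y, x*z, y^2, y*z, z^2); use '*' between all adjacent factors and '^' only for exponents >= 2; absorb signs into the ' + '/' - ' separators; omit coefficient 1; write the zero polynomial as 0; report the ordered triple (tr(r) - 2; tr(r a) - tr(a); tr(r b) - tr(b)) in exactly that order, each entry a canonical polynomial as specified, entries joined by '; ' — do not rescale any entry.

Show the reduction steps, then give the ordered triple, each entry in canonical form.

apply: trace(b^2 a) = trace(b) trace(a b) - trace(a)  (reduce the b square) = y*z - x
trace(a^2 b) = trace(a) trace(b a) - trace(b)  (reduce the a square) = x*z - y
use: trace(a^2) = trace(a) trace(a) - trace(1)  (reduce the a square) = x^2 - 2
trace(a^2 b^2) = trace(b) trace(a^2 b) - trace(a^2)  (reduce the b square) = x*y*z - x^2 - y^2 + 2
apply: trace(a b^3 a) = trace(b) trace(a^2 b^2) - trace(a^2 b)  (reduce the b square) = x*y^2*z - x^2*y - y^3 - x*z + 3*y
trace(a b a b) = trace(b a) trace(b a) - trace(1)  (split on b) = z^2 - 2
apply: trace(a b a b^2) = trace(b) trace(a b a b) - trace(a b a)  (reduce the b square) = y*z^2 - x*z - y
use: trace(a b^3 a b) = trace(b) trace(a b a b^2) - trace(a b a b)  (reduce the b square) = y^2*z^2 - x*y*z - y^2 - z^2 + 2
trace(b^3 a b^-1 a) = trace(a b^3 a) trace(b) - trace(a b^3 a b)  (eliminate b^-1) = x*y^3*z - x^2*y^2 - y^4 - y^2*z^2 + 4*y^2 + z^2 - 2
trace(a b^-1 a^-1 b^3) = trace(b^3 a b^-1) trace(a) - trace(b^3 a b^-1 a)  (eliminate a^-1) = -x*y^3*z + x^2*y^2 + y^4 + y^2*z^2 + x*y*z - x^2 - 4*y^2 - z^2 + 2
trace(b^3 a) = trace(b) trace(b a b) - trace(b a) = y^2*z - x*y - z
trace(b^3 a^2 b) = trace(b) trace(b^2 a^2 b) - trace(b^2 a^2) = x*y^3*z - x^2*y^2 - y^4 - 2*x*y*z + x^2 + 4*y^2 - 2
use: trace(a^2 b a b^2) = trace(a) trace(b a b^2 a) - trace(b a b^2) = x*y*z^2 - x^2*z - y^2*z + z
use: trace(a^2 b a b) = trace(a) trace(b a b a) - trace(b a b) = x*z^2 - y*z - x
trace(b^3 a^2 b a) = trace(b) trace(a^2 b a b^2) - trace(a^2 b a b) = x*y^2*z^2 - x^2*y*z - y^3*z - x*z^2 + 2*y*z + x
trace(a^-1 b^3 a^2 b) = trace(b^3 a^2 b) trace(a) - trace(b^3 a^2 b a) = x^2*y^3*z - x^3*y^2 - x*y^4 - x*y^2*z^2 - x^2*y*z + y^3*z + x^3 + 4*x*y^2 + x*z^2 - 2*y*z - 3*x
apply: trace(a b^-1 a^-1 b^3 a) = trace(a^-1 b^3 a^2) trace(b) - trace(a^-1 b^3 a^2 b) = -x^2*y^3*z + x^3*y^2 + x*y^4 + x*y^2*z^2 + x^2*y*z - x^3 - 5*x*y^2 - x*z^2 + y*z + 3*x
apply: trace(b^2) = trace(b) trace(b) - trace(1)   [square of b] = y^2 - 2
trace(b^3) = trace(b) trace(b^2) - trace(b)   [square of b] = y^3 - 3*y
use: trace(b^4) = trace(b) trace(b^3) - trace(b^2)   [square of b] = y^4 - 4*y^2 + 2
trace(b^2 a b^2) = trace(b) trace(b^2 a b) - trace(b^2 a)   [square of b] = y^3*z - x*y^2 - 2*y*z + x
trace(b^4 a b) = trace(b) trace(b^2 a b^2) - trace(b^2 a b)   [square of b] = y^4*z - x*y^3 - 3*y^2*z + 2*x*y + z
apply: trace(b^4 a b a) = trace(b) trace(b^2 a b a b) - trace(b^2 a b a)   [square of b] = y^3*z^2 - x*y^2*z - y^3 - 2*y*z^2 + x*z + 3*y
trace(a^-1 b^4 a b) = trace(b^4 a b) trace(a) - trace(b^4 a b a)   [inverse elimination on a] = x*y^4*z - x^2*y^3 - y^3*z^2 - 2*x*y^2*z + 2*x^2*y + y^3 + 2*y*z^2 - 3*y
trace(a b^-1 a^-1 b^4) = trace(a^-1 b^4 a) trace(b) - trace(a^-1 b^4 a b)   [inverse elimination on b] = -x*y^4*z + x^2*y^3 + y^5 + y^3*z^2 + 2*x*y^2*z - 2*x^2*y - 5*y^3 - 2*y*z^2 + 5*y
assemble the triple (trace(r) - 2; trace(r a) - x; trace(r b) - y)

-x*y^3*z + x^2*y^2 + y^4 + y^2*z^2 + x*y*z - x^2 - 4*y^2 - z^2; -x^2*y^3*z + x^3*y^2 + x*y^4 + x*y^2*z^2 + x^2*y*z - x^3 - 5*x*y^2 - x*z^2 + y*z + 2*x; -x*y^4*z + x^2*y^3 + y^5 + y^3*z^2 + 2*x*y^2*z - 2*x^2*y - 5*y^3 - 2*y*z^2 + 4*y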